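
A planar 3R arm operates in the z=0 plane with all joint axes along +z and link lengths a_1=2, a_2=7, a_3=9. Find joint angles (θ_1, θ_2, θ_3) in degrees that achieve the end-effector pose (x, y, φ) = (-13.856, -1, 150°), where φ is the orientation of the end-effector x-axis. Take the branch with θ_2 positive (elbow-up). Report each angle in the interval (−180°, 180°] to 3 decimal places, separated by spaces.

174.425 60.012 -84.437

wrist centre = target − a_3·(cos φ, sin φ) = (-6.0618, -5.5000)
cos θ_2 = (66.9951−2²−7²)/(2·2·7) = 0.4998; θ_2 = 60.0116° (elbow-up)
β = atan2(-5.5000,-6.0618) = -137.7817°; ψ = atan2(6.0629,5.4988) = 47.7934°
θ_1 = β − ψ = -185.5751°
θ_3 = φ − θ_1 − θ_2 = -84.4365° (wrapped to (-180°,180°])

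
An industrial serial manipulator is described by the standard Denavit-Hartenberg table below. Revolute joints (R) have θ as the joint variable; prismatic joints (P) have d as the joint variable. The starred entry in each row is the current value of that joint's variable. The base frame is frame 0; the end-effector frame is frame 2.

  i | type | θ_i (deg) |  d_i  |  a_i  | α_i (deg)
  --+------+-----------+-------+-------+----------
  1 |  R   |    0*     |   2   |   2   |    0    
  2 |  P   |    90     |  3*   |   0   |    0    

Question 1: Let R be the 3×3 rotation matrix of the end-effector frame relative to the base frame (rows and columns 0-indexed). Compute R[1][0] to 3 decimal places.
1.000

End-effector x-axis (col 0 of R) = (0.0000,1.0000,0.0000)
R[1][0] = 1.0000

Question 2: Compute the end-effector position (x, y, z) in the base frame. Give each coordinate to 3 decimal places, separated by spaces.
2.000 0.000 5.000

after link 1: o_1 = (2.0000, 0.0000, 2.0000)
after link 2: o_2 = (2.0000, 0.0000, 5.0000)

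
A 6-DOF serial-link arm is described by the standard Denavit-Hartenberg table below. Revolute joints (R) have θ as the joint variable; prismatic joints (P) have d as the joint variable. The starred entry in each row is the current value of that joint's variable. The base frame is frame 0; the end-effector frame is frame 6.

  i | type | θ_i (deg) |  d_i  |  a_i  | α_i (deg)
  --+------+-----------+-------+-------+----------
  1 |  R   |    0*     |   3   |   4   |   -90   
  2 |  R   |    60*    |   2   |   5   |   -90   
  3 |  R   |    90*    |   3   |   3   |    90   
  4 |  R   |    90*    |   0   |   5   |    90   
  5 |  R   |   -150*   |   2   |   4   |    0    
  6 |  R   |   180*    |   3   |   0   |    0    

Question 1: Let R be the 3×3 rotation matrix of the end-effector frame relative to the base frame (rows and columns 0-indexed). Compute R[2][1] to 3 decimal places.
-0.500

End-effector y-axis (col 1 of R) = (0.8660,0.0000,-0.5000)
R[2][1] = -0.5000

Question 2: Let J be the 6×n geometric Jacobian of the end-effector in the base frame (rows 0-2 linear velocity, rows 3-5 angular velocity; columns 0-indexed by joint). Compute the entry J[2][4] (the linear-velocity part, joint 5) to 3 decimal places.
2.000

axis z_4 = (0.0000,-1.0000,-0.0000); lever o_n−o_4 = (2.0000,-5.0000,3.4641)
cross product → J_v[:, 4] = (-3.4641,-0.0000,2.0000)
J_ω[:, 4] = z_4
entry J[2][4] = 2.0000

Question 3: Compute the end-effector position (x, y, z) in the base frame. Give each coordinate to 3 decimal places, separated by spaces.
1.572 -6.000 -1.866

after link 1: o_1 = (4.0000, 0.0000, 3.0000)
after link 2: o_2 = (6.5000, 2.0000, -1.3301)
after link 3: o_3 = (3.9019, -1.0000, -2.8301)
after link 4: o_4 = (-0.4282, -1.0000, -5.3301)
after link 5: o_5 = (1.5718, -3.0000, -1.8660)
after link 6: o_6 = (1.5718, -6.0000, -1.8660)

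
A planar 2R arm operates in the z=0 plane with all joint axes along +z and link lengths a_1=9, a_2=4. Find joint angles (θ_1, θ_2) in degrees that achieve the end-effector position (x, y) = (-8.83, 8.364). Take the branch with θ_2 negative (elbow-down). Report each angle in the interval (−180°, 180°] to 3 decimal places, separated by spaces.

149.996 -44.985

cos θ_2 = (147.9254−9²−4²)/(2·9·4) = 0.7073; θ_2 = -44.9846° (elbow-down)
β = atan2(8.3640,-8.8300) = 136.5525°; ψ = atan2(-2.8277,11.8292) = -13.4438°
θ_1 = β − ψ = 149.9963°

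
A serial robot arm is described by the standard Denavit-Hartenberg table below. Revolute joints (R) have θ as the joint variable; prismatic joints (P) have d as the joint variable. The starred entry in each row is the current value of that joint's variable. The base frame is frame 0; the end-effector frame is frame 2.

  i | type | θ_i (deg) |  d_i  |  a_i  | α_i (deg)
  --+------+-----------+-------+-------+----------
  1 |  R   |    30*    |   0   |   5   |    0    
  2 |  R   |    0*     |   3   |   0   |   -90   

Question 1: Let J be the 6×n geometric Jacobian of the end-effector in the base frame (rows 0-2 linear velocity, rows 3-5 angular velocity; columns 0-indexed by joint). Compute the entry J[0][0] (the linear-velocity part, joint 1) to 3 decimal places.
axis z_0 = ẑ; lever o_n−o_0 = (4.3301,2.5000,3.0000)
cross product → J_v[:, 0] = (-2.5000,4.3301,0.0000)
J_ω[:, 0] = z_0
entry J[0][0] = -2.5000

-2.500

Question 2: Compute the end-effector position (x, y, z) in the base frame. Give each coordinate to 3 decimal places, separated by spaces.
4.330 2.500 3.000

after link 1: o_1 = (4.3301, 2.5000, 0.0000)
after link 2: o_2 = (4.3301, 2.5000, 3.0000)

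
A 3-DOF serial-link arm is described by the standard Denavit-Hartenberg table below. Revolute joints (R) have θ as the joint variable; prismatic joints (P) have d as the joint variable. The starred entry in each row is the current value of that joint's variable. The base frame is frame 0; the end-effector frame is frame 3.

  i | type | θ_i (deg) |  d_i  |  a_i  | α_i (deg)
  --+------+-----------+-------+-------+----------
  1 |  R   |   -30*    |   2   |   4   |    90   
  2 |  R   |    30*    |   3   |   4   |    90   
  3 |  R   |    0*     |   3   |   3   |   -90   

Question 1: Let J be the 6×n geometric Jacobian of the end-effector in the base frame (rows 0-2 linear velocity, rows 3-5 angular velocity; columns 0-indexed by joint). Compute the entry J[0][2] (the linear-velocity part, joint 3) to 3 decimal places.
axis z_2 = (0.4330,-0.2500,-0.8660); lever o_n−o_2 = (3.5490,-2.0490,-1.0981)
cross product → J_v[:, 2] = (-1.5000,-2.5981,0.0000)
J_ω[:, 2] = z_2
entry J[0][2] = -1.5000

-1.500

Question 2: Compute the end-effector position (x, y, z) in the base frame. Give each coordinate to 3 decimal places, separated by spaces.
8.513 -8.379 2.902

after link 1: o_1 = (3.4641, -2.0000, 2.0000)
after link 2: o_2 = (4.9641, -6.3301, 4.0000)
after link 3: o_3 = (8.5131, -8.3792, 2.9019)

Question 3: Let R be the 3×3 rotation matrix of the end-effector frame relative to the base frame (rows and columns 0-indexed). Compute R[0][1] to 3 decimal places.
-0.433

End-effector y-axis (col 1 of R) = (-0.4330,0.2500,0.8660)
R[0][1] = -0.4330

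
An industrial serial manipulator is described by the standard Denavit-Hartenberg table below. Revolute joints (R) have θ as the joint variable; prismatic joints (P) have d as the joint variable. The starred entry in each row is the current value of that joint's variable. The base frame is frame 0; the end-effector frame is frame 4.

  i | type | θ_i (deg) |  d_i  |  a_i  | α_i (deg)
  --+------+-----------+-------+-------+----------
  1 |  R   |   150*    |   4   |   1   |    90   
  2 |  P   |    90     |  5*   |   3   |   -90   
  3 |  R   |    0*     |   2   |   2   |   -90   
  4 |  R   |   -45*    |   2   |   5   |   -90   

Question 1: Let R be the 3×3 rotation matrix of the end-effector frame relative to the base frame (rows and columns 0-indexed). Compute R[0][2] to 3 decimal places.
-0.612

End-effector z-axis (col 2 of R) = (-0.6124,0.3536,0.7071)
R[0][2] = -0.6124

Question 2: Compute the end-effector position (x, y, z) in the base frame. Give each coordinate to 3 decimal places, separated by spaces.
after link 1: o_1 = (-0.8660, 0.5000, 4.0000)
after link 2: o_2 = (1.6340, 4.8301, 7.0000)
after link 3: o_3 = (3.3660, 3.8301, 9.0000)
after link 4: o_4 = (5.4279, 0.3303, 12.5355)

5.428 0.330 12.536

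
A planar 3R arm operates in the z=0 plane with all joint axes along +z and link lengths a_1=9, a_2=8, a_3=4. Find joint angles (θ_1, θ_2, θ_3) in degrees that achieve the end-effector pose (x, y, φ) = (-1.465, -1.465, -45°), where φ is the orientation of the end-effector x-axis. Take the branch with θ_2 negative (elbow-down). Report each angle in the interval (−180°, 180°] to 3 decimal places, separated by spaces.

-135.000 -150.000 -120.000

wrist centre = target − a_3·(cos φ, sin φ) = (-4.2934, 1.3634)
cos θ_2 = (20.2925−9²−8²)/(2·9·8) = -0.8660; θ_2 = -149.9999° (elbow-down)
β = atan2(1.3634,-4.2934) = 162.3822°; ψ = atan2(-4.0000,2.0718) = -62.6181°
θ_1 = β − ψ = 225.0003°
θ_3 = φ − θ_1 − θ_2 = -120.0004° (wrapped to (-180°,180°])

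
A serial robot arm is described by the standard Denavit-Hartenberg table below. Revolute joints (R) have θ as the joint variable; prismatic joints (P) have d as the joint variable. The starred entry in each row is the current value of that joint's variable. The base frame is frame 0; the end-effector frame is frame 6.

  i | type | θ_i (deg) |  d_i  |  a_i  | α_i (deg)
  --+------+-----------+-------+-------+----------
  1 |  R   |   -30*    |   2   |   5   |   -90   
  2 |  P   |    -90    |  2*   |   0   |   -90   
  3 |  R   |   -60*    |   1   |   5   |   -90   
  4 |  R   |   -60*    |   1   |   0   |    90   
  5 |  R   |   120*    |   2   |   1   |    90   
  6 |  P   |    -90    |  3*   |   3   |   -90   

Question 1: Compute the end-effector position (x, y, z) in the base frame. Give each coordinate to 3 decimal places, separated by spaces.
9.490 1.802 8.373

after link 1: o_1 = (4.3301, -2.5000, 2.0000)
after link 2: o_2 = (5.3301, -0.7679, 2.0000)
after link 3: o_3 = (8.3612, 2.4821, 4.5000)
after link 4: o_4 = (8.1112, 2.0490, 5.3660)
after link 5: o_5 = (7.5275, -0.0960, 5.1250)
after link 6: o_6 = (9.4895, 1.8023, 8.3726)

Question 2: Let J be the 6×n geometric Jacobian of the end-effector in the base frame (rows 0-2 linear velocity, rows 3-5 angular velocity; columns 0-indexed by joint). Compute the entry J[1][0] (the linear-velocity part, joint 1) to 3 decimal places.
9.490

axis z_0 = ẑ; lever o_n−o_0 = (9.4895,1.8023,8.3726)
cross product → J_v[:, 0] = (-1.8023,9.4895,0.0000)
J_ω[:, 0] = z_0
entry J[1][0] = 9.4895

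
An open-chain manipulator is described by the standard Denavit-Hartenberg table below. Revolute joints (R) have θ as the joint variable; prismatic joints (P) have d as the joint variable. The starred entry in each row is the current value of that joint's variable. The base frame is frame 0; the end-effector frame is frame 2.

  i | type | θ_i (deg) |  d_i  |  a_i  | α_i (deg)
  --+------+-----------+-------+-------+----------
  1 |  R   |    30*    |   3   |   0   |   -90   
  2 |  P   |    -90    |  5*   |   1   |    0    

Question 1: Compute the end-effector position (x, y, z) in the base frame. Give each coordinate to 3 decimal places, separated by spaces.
after link 1: o_1 = (0.0000, 0.0000, 3.0000)
after link 2: o_2 = (-2.5000, 4.3301, 4.0000)

-2.500 4.330 4.000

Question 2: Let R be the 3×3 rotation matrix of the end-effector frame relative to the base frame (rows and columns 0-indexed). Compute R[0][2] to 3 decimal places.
End-effector z-axis (col 2 of R) = (-0.5000,0.8660,0.0000)
R[0][2] = -0.5000

-0.500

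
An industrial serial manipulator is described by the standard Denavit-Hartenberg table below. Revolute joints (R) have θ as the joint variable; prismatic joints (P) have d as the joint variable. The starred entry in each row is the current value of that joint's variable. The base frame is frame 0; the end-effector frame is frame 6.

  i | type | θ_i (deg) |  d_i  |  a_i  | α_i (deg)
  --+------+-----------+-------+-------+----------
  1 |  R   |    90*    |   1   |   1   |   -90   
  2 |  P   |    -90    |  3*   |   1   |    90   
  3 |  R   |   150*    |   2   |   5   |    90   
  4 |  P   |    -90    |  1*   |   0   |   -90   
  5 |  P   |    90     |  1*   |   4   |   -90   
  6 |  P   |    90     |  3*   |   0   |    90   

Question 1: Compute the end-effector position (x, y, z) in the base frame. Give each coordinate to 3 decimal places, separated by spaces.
-3.402 -4.000 -4.696

after link 1: o_1 = (0.0000, 1.0000, 1.0000)
after link 2: o_2 = (-3.0000, 1.0000, 2.0000)
after link 3: o_3 = (-5.5000, -1.0000, -2.3301)
after link 4: o_4 = (-6.3660, -1.0000, -1.8301)
after link 5: o_5 = (-3.4019, -1.0000, -4.6962)
after link 6: o_6 = (-3.4019, -4.0000, -4.6962)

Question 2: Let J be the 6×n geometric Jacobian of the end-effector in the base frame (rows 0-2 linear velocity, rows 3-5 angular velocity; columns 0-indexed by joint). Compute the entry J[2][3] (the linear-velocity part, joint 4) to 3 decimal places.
0.500

prismatic axis z_3 = (-0.8660,0.0000,0.5000)
J_v[:, 3] = z_3; J_ω[:, 3] = (0,0,0)
entry J[2][3] = 0.5000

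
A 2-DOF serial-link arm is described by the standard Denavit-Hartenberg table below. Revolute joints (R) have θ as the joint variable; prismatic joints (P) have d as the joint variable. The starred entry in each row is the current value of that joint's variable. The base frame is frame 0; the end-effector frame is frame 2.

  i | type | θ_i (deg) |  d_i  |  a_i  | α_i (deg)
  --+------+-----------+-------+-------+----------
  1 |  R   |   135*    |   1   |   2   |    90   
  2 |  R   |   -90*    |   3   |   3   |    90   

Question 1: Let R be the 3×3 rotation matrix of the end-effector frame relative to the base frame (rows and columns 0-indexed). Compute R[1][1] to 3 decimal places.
0.707

End-effector y-axis (col 1 of R) = (0.7071,0.7071,0.0000)
R[1][1] = 0.7071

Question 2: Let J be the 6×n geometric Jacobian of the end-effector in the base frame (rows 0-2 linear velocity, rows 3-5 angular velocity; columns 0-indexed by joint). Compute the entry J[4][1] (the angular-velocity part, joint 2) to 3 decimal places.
axis z_1 = (0.7071,0.7071,0.0000); lever o_n−o_1 = (2.1213,2.1213,-3.0000)
cross product → J_v[:, 1] = (-2.1213,2.1213,0.0000)
J_ω[:, 1] = z_1
entry J[4][1] = 0.7071

0.707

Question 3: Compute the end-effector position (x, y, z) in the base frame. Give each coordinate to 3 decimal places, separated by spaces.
after link 1: o_1 = (-1.4142, 1.4142, 1.0000)
after link 2: o_2 = (0.7071, 3.5355, -2.0000)

0.707 3.536 -2.000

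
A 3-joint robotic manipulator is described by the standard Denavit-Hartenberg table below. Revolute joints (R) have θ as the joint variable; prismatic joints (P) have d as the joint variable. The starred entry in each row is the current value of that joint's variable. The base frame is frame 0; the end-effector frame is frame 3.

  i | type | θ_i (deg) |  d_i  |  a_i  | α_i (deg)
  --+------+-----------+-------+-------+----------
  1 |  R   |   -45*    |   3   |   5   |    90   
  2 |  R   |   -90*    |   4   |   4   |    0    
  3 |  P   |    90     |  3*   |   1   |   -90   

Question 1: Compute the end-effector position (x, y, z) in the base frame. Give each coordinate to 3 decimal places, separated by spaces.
-0.707 -9.192 -1.000

after link 1: o_1 = (3.5355, -3.5355, 3.0000)
after link 2: o_2 = (0.7071, -6.3640, -1.0000)
after link 3: o_3 = (-0.7071, -9.1924, -1.0000)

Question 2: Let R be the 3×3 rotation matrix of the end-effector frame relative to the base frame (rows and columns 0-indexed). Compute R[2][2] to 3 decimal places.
1.000

End-effector z-axis (col 2 of R) = (0.0000,0.0000,1.0000)
R[2][2] = 1.0000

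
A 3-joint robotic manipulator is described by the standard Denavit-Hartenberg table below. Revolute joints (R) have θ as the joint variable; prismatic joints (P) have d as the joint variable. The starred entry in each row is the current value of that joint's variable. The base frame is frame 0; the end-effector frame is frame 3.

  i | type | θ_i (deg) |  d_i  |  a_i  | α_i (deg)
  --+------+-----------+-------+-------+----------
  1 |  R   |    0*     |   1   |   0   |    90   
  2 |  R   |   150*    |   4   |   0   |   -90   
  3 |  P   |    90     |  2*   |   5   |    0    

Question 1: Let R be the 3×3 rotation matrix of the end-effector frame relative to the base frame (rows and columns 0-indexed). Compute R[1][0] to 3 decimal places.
1.000

End-effector x-axis (col 0 of R) = (-0.0000,1.0000,-0.0000)
R[1][0] = 1.0000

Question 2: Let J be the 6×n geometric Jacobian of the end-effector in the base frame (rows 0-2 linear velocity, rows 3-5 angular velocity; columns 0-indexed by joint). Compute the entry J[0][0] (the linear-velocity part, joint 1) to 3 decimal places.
-1.000

axis z_0 = ẑ; lever o_n−o_0 = (-1.0000,1.0000,-0.7321)
cross product → J_v[:, 0] = (-1.0000,-1.0000,0.0000)
J_ω[:, 0] = z_0
entry J[0][0] = -1.0000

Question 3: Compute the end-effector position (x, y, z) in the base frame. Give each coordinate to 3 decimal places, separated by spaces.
-1.000 1.000 -0.732

after link 1: o_1 = (0.0000, 0.0000, 1.0000)
after link 2: o_2 = (0.0000, -4.0000, 1.0000)
after link 3: o_3 = (-1.0000, 1.0000, -0.7321)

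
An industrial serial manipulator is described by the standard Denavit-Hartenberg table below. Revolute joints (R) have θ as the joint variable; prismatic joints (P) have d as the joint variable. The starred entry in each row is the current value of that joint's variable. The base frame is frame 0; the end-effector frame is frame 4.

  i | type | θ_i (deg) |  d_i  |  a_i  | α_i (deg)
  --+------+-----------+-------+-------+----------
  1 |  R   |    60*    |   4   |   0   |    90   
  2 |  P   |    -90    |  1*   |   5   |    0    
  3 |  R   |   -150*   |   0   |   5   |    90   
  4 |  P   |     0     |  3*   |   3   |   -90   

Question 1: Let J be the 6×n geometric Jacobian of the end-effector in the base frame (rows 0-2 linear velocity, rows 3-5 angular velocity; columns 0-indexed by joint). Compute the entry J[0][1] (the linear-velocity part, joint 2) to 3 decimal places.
prismatic axis z_1 = (0.8660,-0.5000,0.0000)
J_v[:, 1] = z_1; J_ω[:, 1] = (0,0,0)
entry J[0][1] = 0.8660

0.866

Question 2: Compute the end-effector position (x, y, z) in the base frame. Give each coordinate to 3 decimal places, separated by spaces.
0.165 -1.714 7.428

after link 1: o_1 = (0.0000, 0.0000, 4.0000)
after link 2: o_2 = (0.8660, -0.5000, -1.0000)
after link 3: o_3 = (-0.3840, -2.6651, 3.3301)
after link 4: o_4 = (0.1651, -1.7141, 7.4282)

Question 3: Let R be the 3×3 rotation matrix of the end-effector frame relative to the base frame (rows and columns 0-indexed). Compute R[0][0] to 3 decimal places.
-0.250

End-effector x-axis (col 0 of R) = (-0.2500,-0.4330,0.8660)
R[0][0] = -0.2500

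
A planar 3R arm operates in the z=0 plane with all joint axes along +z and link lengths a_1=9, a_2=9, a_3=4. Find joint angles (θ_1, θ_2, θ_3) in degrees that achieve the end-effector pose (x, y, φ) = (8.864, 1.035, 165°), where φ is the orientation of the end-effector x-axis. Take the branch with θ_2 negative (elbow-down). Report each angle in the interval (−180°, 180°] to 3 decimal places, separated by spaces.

wrist centre = target − a_3·(cos φ, sin φ) = (12.7277, -0.0003)
cos θ_2 = (161.9944−9²−9²)/(2·9·9) = -0.0000; θ_2 = -90.0020° (elbow-down)
β = atan2(-0.0003,12.7277) = -0.0012°; ψ = atan2(-9.0000,8.9997) = -45.0010°
θ_1 = β − ψ = 44.9997°
θ_3 = φ − θ_1 − θ_2 = -149.9978° (wrapped to (-180°,180°])

45.000 -90.002 -149.998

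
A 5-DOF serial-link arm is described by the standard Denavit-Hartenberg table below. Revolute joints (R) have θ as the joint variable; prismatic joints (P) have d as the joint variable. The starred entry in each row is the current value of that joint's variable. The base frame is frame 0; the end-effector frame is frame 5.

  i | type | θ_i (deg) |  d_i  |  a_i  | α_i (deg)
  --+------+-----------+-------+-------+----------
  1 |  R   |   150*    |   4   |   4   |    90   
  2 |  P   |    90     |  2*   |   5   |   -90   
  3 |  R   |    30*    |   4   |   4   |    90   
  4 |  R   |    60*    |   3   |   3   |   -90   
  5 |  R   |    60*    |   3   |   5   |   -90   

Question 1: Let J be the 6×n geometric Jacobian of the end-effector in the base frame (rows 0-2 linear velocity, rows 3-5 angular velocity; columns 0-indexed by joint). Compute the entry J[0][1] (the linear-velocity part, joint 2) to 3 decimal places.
0.500

prismatic axis z_1 = (0.5000,0.8660,0.0000)
J_v[:, 1] = z_1; J_ω[:, 1] = (0,0,0)
entry J[0][1] = 0.5000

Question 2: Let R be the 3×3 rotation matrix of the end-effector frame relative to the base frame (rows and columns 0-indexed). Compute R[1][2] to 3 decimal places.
0.187

End-effector z-axis (col 2 of R) = (-0.7578,0.1875,-0.6250)
R[1][2] = 0.1875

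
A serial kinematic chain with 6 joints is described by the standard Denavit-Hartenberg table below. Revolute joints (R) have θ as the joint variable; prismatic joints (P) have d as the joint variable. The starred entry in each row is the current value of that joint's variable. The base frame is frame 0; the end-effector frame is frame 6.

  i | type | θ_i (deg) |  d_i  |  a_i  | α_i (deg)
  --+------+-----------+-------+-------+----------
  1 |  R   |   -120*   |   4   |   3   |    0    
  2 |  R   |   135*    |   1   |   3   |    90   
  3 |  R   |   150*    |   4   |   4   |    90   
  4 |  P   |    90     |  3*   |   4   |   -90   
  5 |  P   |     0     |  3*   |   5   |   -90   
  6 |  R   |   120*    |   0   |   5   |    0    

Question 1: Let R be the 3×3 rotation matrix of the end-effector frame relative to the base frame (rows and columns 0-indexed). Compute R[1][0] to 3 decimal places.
End-effector x-axis (col 0 of R) = (-0.8539,0.2888,0.4330)
R[1][0] = 0.2888

0.289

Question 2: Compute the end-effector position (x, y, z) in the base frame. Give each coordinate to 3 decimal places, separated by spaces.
after link 1: o_1 = (-1.5000, -2.5981, 4.0000)
after link 2: o_2 = (1.3978, -1.8216, 5.0000)
after link 3: o_3 = (-0.9130, -6.5819, 7.0000)
after link 4: o_4 = (1.5712, -10.0574, 9.5981)
after link 5: o_5 = (5.3748, -14.2146, 8.0981)
after link 6: o_6 = (1.1055, -12.7703, 10.2631)

1.106 -12.770 10.263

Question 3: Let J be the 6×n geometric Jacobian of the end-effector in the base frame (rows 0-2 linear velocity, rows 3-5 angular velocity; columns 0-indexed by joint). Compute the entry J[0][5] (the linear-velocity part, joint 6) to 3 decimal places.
axis z_5 = (-0.4830,-0.1294,-0.8660); lever o_n−o_5 = (-4.2693,1.4442,2.1651)
cross product → J_v[:, 5] = (0.9706,4.7429,-1.2500)
J_ω[:, 5] = z_5
entry J[0][5] = 0.9706

0.971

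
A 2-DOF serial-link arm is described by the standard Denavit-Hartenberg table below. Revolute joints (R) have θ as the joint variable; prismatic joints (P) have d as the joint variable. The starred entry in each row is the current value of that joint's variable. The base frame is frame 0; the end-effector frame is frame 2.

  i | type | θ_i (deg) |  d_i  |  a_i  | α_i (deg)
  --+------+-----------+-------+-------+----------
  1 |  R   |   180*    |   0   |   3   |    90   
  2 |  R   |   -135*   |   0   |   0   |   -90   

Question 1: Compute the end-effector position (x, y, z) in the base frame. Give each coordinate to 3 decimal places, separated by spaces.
-3.000 0.000 0.000

after link 1: o_1 = (-3.0000, 0.0000, 0.0000)
after link 2: o_2 = (-3.0000, 0.0000, 0.0000)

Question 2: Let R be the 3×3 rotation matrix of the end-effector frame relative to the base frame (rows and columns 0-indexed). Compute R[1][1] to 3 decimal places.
End-effector y-axis (col 1 of R) = (-0.0000,-1.0000,-0.0000)
R[1][1] = -1.0000

-1.000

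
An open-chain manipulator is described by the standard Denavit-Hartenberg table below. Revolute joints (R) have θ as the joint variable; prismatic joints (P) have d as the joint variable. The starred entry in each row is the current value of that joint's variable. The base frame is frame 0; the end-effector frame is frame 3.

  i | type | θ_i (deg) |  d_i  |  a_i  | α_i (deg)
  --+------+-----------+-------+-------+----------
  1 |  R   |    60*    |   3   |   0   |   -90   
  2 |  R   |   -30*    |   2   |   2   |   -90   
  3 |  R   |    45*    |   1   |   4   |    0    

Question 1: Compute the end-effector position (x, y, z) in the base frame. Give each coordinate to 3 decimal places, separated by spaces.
after link 1: o_1 = (0.0000, 0.0000, 3.0000)
after link 2: o_2 = (-0.8660, 2.5000, 4.0000)
after link 3: o_3 = (3.0582, 3.6401, 4.5482)

3.058 3.640 4.548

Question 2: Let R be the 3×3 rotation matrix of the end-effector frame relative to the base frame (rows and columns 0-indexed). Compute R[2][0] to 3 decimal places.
End-effector x-axis (col 0 of R) = (0.9186,0.1768,0.3536)
R[2][0] = 0.3536

0.354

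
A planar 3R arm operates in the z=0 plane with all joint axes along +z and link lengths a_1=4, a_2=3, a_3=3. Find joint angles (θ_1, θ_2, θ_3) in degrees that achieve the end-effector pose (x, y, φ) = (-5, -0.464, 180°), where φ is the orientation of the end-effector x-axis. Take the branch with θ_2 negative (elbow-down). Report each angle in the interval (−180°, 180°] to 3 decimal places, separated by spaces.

wrist centre = target − a_3·(cos φ, sin φ) = (-2.0000, -0.4640)
cos θ_2 = (4.2153−4²−3²)/(2·4·3) = -0.8660; θ_2 = -150.0005° (elbow-down)
β = atan2(-0.4640,-2.0000) = -166.9384°; ψ = atan2(-1.5000,1.4019) = -46.9355°
θ_1 = β − ψ = -120.0029°
θ_3 = φ − θ_1 − θ_2 = 90.0034° (wrapped to (-180°,180°])

-120.003 -150.000 90.003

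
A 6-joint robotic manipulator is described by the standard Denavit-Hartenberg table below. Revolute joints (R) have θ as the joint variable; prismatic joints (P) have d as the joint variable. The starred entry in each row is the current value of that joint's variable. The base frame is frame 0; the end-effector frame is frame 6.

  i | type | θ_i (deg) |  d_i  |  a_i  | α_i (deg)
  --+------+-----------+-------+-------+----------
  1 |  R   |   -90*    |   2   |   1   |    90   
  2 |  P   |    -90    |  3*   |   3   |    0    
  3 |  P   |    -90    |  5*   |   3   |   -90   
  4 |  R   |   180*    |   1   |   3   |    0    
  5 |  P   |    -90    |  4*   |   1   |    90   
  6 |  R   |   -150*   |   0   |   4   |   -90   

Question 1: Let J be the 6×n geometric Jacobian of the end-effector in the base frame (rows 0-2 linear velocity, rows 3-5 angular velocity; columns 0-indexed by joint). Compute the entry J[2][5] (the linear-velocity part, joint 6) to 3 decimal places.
3.464

axis z_5 = (-0.0000,1.0000,-0.0000); lever o_n−o_5 = (-3.4641,0.0000,2.0000)
cross product → J_v[:, 5] = (2.0000,0.0000,3.4641)
J_ω[:, 5] = z_5
entry J[2][5] = 3.4641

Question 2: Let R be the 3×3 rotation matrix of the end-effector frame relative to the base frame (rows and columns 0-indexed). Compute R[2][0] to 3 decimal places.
End-effector x-axis (col 0 of R) = (-0.8660,-0.0000,0.5000)
R[2][0] = 0.5000

0.500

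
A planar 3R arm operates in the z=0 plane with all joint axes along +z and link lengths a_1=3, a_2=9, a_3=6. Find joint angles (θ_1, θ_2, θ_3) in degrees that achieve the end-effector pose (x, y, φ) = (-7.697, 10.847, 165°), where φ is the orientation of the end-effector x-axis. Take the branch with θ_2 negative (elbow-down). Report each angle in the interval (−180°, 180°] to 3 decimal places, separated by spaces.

wrist centre = target − a_3·(cos φ, sin φ) = (-1.9014, 9.2941)
cos θ_2 = (89.9955−3²−9²)/(2·3·9) = -0.0001; θ_2 = -90.0048° (elbow-down)
β = atan2(9.2941,-1.9014) = 101.5624°; ψ = atan2(-9.0000,2.9993) = -71.5693°
θ_1 = β − ψ = 173.1317°
θ_3 = φ − θ_1 − θ_2 = 81.8730° (wrapped to (-180°,180°])

173.132 -90.005 81.873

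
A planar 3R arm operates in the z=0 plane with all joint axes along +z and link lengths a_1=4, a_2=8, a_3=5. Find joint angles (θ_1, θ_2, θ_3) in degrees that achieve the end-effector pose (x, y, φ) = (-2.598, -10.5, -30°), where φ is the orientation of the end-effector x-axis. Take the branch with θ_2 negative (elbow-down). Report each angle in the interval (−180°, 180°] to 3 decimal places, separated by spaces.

-89.999 -60.001 120.000

wrist centre = target − a_3·(cos φ, sin φ) = (-6.9281, -8.0000)
cos θ_2 = (111.9989−4²−8²)/(2·4·8) = 0.5000; θ_2 = -60.0011° (elbow-down)
β = atan2(-8.0000,-6.9281) = -130.8931°; ψ = atan2(-6.9283,7.9999) = -40.8942°
θ_1 = β − ψ = -89.9989°
θ_3 = φ − θ_1 − θ_2 = 120.0000° (wrapped to (-180°,180°])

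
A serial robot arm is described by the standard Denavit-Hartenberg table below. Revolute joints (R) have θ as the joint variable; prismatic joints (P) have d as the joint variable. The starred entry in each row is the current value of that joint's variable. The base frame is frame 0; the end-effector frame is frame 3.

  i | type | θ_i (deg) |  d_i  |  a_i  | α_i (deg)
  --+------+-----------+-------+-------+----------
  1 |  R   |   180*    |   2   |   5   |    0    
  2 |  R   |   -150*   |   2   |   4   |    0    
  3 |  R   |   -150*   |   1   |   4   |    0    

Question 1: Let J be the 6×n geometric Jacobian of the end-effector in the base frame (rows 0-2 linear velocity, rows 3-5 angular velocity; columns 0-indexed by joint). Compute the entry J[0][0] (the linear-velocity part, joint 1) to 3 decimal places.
axis z_0 = ẑ; lever o_n−o_0 = (-3.5359,-1.4641,5.0000)
cross product → J_v[:, 0] = (1.4641,-3.5359,0.0000)
J_ω[:, 0] = z_0
entry J[0][0] = 1.4641

1.464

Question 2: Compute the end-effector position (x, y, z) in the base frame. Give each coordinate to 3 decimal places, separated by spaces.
after link 1: o_1 = (-5.0000, 0.0000, 2.0000)
after link 2: o_2 = (-1.5359, 2.0000, 4.0000)
after link 3: o_3 = (-3.5359, -1.4641, 5.0000)

-3.536 -1.464 5.000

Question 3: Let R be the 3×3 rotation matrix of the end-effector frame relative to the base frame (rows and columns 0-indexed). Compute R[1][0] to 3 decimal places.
End-effector x-axis (col 0 of R) = (-0.5000,-0.8660,0.0000)
R[1][0] = -0.8660

-0.866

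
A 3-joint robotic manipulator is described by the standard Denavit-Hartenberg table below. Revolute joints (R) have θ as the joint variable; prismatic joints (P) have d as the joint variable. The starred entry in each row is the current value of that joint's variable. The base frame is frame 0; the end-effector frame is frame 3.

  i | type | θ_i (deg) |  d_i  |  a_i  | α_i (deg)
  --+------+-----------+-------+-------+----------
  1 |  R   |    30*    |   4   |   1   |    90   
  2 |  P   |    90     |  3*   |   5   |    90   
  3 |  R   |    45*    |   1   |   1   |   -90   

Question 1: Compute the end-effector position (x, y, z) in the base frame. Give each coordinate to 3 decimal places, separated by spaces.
3.586 -2.210 9.707

after link 1: o_1 = (0.8660, 0.5000, 4.0000)
after link 2: o_2 = (2.3660, -2.0981, 9.0000)
after link 3: o_3 = (3.5856, -2.2104, 9.7071)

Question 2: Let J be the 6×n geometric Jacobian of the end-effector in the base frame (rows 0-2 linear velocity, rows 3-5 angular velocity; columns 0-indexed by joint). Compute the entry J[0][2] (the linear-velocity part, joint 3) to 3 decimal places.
0.354

axis z_2 = (0.8660,0.5000,-0.0000); lever o_n−o_2 = (1.2196,-0.1124,0.7071)
cross product → J_v[:, 2] = (0.3536,-0.6124,-0.7071)
J_ω[:, 2] = z_2
entry J[0][2] = 0.3536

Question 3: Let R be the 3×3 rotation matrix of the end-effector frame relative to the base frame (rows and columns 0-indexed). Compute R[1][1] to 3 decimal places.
End-effector y-axis (col 1 of R) = (-0.8660,-0.5000,0.0000)
R[1][1] = -0.5000

-0.500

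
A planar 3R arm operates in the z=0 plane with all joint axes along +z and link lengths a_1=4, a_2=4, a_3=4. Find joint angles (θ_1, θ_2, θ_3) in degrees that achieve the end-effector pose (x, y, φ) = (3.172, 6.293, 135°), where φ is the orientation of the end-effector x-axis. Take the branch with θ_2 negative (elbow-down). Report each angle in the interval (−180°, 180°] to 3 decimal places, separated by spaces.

59.993 -59.983 134.990

wrist centre = target − a_3·(cos φ, sin φ) = (6.0004, 3.4646)
cos θ_2 = (48.0084−4²−4²)/(2·4·4) = 0.5003; θ_2 = -59.9827° (elbow-down)
β = atan2(3.4646,6.0004) = 30.0016°; ψ = atan2(-3.4635,6.0010) = -29.9913°
θ_1 = β − ψ = 59.9929°
θ_3 = φ − θ_1 − θ_2 = 134.9897° (wrapped to (-180°,180°])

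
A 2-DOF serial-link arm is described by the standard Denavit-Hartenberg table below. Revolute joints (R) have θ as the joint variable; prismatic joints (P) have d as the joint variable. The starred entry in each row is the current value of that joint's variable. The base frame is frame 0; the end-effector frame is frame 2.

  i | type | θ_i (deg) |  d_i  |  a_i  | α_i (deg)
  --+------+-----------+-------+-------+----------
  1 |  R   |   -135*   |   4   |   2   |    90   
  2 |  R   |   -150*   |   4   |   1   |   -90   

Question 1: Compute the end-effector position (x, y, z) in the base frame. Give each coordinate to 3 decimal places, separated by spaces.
after link 1: o_1 = (-1.4142, -1.4142, 4.0000)
after link 2: o_2 = (-3.6303, 2.0266, 3.5000)

-3.630 2.027 3.500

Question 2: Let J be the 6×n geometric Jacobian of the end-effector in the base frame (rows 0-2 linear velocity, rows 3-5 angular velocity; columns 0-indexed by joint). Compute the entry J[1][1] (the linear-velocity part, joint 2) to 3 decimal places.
axis z_1 = (-0.7071,0.7071,0.0000); lever o_n−o_1 = (-2.2161,3.4408,-0.5000)
cross product → J_v[:, 1] = (-0.3536,-0.3536,-0.8660)
J_ω[:, 1] = z_1
entry J[1][1] = -0.3536

-0.354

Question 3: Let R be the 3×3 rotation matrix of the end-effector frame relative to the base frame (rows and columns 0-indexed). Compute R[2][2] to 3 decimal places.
End-effector z-axis (col 2 of R) = (-0.3536,-0.3536,-0.8660)
R[2][2] = -0.8660

-0.866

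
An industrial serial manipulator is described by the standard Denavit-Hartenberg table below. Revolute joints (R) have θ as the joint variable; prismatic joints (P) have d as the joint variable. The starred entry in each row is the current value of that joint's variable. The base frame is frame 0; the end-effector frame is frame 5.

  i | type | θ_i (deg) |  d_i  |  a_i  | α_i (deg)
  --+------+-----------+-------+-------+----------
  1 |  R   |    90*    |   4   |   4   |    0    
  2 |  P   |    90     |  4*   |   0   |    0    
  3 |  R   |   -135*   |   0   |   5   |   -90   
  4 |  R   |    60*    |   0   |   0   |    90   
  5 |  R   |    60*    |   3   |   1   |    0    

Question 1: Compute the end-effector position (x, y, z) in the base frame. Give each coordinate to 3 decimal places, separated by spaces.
after link 1: o_1 = (0.0000, 4.0000, 4.0000)
after link 2: o_2 = (0.0000, 4.0000, 8.0000)
after link 3: o_3 = (3.5355, 7.5355, 8.0000)
after link 4: o_4 = (3.5355, 7.5355, 8.0000)
after link 5: o_5 = (4.9371, 10.1618, 9.0670)

4.937 10.162 9.067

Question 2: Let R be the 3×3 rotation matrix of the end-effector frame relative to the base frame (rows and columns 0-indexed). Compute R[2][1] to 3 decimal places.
End-effector y-axis (col 1 of R) = (-0.6597,0.0474,0.7500)
R[2][1] = 0.7500

0.750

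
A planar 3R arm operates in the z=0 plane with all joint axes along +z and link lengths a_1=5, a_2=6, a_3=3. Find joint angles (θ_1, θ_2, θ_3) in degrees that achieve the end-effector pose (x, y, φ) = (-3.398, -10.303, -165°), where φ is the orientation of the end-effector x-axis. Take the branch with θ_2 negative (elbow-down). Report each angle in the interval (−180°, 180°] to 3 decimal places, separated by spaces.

-60.004 -59.994 -45.001

wrist centre = target − a_3·(cos φ, sin φ) = (-0.5002, -9.5265)
cos θ_2 = (91.0052−5²−6²)/(2·5·6) = 0.5001; θ_2 = -59.9942° (elbow-down)
β = atan2(-9.5265,-0.5002) = -93.0057°; ψ = atan2(-5.1958,8.0005) = -33.0013°
θ_1 = β − ψ = -60.0045°
θ_3 = φ − θ_1 − θ_2 = -45.0013° (wrapped to (-180°,180°])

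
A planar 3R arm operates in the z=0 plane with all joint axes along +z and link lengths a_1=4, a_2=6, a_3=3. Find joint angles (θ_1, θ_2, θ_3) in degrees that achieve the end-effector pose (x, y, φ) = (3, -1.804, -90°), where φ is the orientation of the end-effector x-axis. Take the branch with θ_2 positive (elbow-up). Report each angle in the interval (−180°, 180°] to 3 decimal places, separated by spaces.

-90.004 150.001 -149.997

wrist centre = target − a_3·(cos φ, sin φ) = (3.0000, 1.1960)
cos θ_2 = (10.4304−4²−6²)/(2·4·6) = -0.8660; θ_2 = 150.0009° (elbow-up)
β = atan2(1.1960,3.0000) = 21.7355°; ψ = atan2(2.9999,-1.1962) = 111.7393°
θ_1 = β − ψ = -90.0038°
θ_3 = φ − θ_1 − θ_2 = -149.9971° (wrapped to (-180°,180°])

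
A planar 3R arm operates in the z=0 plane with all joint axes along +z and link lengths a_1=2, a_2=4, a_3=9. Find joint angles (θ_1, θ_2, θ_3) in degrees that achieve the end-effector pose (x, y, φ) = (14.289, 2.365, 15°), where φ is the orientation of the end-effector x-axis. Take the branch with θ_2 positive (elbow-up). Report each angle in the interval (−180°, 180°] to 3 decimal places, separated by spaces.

-30.000 45.005 -0.005

wrist centre = target − a_3·(cos φ, sin φ) = (5.5957, 0.0356)
cos θ_2 = (31.3128−2²−4²)/(2·2·4) = 0.7070; θ_2 = 45.0048° (elbow-up)
β = atan2(0.0356,5.5957) = 0.3648°; ψ = atan2(2.8287,4.8282) = 30.3645°
θ_1 = β − ψ = -29.9997°
θ_3 = φ − θ_1 − θ_2 = -0.0051° (wrapped to (-180°,180°])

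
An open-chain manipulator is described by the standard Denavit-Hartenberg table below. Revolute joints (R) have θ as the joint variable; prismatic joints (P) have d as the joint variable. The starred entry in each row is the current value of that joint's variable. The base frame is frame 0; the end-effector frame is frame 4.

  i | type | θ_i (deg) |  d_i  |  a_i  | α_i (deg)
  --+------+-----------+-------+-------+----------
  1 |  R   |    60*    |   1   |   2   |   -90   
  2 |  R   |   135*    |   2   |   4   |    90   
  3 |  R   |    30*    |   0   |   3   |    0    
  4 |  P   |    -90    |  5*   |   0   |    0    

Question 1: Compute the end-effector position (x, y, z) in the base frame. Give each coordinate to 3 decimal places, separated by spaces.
-2.596 2.503 -7.201

after link 1: o_1 = (1.0000, 1.7321, 1.0000)
after link 2: o_2 = (-2.1463, 0.2826, -1.8284)
after link 3: o_3 = (-4.3639, -0.5584, -3.6655)
after link 4: o_4 = (-2.5961, 2.5034, -7.2011)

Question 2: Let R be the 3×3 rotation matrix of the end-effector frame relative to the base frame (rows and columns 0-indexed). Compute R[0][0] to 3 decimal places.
End-effector x-axis (col 0 of R) = (0.5732,-0.7392,-0.3536)
R[0][0] = 0.5732

0.573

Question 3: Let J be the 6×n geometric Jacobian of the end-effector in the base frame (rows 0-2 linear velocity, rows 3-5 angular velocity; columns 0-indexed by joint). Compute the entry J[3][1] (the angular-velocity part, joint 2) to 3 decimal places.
-0.866

axis z_1 = (-0.8660,0.5000,0.0000); lever o_n−o_1 = (-3.5961,0.7714,-8.2011)
cross product → J_v[:, 1] = (-4.1005,-7.1023,1.1300)
J_ω[:, 1] = z_1
entry J[3][1] = -0.8660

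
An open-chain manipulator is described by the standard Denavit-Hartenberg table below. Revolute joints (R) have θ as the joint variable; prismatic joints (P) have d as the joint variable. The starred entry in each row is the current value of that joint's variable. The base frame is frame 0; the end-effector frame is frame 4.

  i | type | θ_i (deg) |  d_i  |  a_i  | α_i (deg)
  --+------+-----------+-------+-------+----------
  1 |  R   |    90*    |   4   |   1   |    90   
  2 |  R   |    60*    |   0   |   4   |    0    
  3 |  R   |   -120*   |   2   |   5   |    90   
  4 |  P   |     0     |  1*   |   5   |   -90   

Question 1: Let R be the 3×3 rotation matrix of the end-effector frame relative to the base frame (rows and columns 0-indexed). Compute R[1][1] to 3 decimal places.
End-effector y-axis (col 1 of R) = (0.0000,0.8660,0.5000)
R[1][1] = 0.8660

0.866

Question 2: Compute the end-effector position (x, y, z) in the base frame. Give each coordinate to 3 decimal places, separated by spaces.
2.000 7.134 -1.696

after link 1: o_1 = (0.0000, 1.0000, 4.0000)
after link 2: o_2 = (-0.0000, 3.0000, 7.4641)
after link 3: o_3 = (2.0000, 5.5000, 3.1340)
after link 4: o_4 = (2.0000, 7.1340, -1.6962)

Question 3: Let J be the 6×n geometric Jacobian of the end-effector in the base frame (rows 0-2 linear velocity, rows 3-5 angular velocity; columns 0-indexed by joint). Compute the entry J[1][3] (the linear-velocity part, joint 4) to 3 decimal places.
-0.866

prismatic axis z_3 = (0.0000,-0.8660,-0.5000)
J_v[:, 3] = z_3; J_ω[:, 3] = (0,0,0)
entry J[1][3] = -0.8660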